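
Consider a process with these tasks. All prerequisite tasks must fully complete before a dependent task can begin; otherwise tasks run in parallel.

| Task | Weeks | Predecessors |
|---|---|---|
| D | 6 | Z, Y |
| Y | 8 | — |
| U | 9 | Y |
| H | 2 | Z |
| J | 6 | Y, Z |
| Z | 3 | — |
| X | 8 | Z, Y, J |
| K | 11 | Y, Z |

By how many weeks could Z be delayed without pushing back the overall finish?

Critical path: Y→J→X = 8+6+8 = 22, so the finish is 22 weeks.
Longest path through Z: 17 weeks (earliest finish 3, latest finish 8).
Float = 22 − 17 = 5.

5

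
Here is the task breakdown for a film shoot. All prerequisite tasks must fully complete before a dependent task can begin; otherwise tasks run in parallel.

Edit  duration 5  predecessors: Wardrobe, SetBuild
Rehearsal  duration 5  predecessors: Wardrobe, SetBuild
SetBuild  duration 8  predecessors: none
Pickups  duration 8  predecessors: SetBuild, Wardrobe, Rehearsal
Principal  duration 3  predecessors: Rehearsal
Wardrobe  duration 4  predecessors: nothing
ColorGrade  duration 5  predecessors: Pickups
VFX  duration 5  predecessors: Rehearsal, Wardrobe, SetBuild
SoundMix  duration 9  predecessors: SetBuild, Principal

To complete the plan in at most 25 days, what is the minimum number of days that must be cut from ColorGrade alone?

1

Current finish: 26 days; target: 25.
ColorGrade is on every critical path, so each day cut from ColorGrade cuts the finish by one (this holds down to a finish of 25).
Need 26 − 25 = 1 day off ColorGrade → ColorGrade becomes 4 days, finish becomes 25.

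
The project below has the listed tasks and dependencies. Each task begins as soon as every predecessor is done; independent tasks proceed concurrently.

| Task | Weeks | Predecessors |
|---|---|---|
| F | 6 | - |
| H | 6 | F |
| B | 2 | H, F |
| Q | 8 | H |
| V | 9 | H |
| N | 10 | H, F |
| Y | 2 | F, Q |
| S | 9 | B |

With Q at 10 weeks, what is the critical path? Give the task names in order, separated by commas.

Baseline: F→H→B→S = 6+6+2+9 = 23 → 23 weeks.
The longest path through Q is only 22 weeks, so Q has float 1.
The binding chain switches to F→H→Q→Y = 6+6+10+2 = 24; finish 24 weeks.

F, H, Q, Y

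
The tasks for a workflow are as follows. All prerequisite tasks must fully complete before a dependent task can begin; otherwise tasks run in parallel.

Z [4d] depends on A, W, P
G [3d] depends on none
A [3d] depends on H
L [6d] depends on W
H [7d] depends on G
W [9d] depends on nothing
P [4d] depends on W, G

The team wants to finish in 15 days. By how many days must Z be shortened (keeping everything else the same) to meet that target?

Current finish: 17 days; target: 15.
Z is on every critical path, so each day cut from Z cuts the finish by one (this holds down to a finish of 15).
Need 17 − 15 = 2 days off Z → Z becomes 2 days, finish becomes 15.

2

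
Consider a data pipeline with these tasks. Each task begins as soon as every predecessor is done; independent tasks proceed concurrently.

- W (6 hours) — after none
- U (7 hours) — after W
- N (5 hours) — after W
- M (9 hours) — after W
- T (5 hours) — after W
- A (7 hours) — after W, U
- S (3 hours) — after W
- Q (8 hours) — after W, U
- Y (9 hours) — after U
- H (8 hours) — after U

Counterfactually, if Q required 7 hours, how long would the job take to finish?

22

The binding path is W→U→Y = 6+7+9 = 22; finish at 22 hours.
Q has 1 hour of float (longest path through it is 21).
That remains the longest chain; total 22 hours.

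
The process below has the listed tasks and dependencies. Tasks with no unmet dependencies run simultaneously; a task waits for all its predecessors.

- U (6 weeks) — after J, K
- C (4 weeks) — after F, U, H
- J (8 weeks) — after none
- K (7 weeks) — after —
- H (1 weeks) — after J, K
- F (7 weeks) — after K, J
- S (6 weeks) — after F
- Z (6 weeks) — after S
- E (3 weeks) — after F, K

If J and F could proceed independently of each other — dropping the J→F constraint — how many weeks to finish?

26

Original critical path: J→F→S→Z = 8+7+6+6 = 27 ⇒ 27 weeks.
Without J→F, F's earliest start moves from 8 to 7.
After: K→F→S→Z = 7+7+6+6 = 26 → 26 weeks.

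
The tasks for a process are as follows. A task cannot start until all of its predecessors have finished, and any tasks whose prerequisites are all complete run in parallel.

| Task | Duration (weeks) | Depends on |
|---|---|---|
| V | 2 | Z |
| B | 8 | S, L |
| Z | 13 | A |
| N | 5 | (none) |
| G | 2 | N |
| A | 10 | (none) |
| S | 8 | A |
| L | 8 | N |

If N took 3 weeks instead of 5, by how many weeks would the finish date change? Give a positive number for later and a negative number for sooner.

0

Baseline: A→S→B = 10+8+8 = 26 → 26 weeks.
The longest path through N is only 21 weeks, so N has float 5.
That remains the longest chain; total 26 weeks.
Change in finish: 26 − 26 = +0 weeks.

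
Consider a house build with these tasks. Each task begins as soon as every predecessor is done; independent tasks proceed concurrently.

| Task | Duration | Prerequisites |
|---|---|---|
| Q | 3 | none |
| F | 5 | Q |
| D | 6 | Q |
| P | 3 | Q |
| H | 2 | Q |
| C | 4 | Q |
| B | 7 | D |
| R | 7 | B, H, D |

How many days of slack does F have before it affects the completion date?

15

The longest chain is Q→D→B→R = 3+6+7+7 = 23; overall finish 23 days.
The longest chain containing F totals 8 days.
Slack of F = 18 − 3 = 15 days.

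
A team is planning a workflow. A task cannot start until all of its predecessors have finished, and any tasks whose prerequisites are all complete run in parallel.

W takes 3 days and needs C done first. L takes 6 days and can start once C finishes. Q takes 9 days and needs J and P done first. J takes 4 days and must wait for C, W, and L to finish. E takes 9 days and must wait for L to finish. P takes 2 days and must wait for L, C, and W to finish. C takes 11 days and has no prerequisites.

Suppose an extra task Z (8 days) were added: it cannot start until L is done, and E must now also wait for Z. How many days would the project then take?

34

Originally the project takes 30 days.
With Z inserted, E now waits for max(L, Z).
New critical path: C→L→Z→E = 11+6+8+9 = 34 ⇒ 34 days.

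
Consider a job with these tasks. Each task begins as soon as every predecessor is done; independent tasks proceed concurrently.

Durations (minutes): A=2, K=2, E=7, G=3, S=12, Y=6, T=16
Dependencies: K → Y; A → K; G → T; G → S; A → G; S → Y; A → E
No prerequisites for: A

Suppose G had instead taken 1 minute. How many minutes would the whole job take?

21

Baseline: A→G→S→Y = 2+3+12+6 = 23 → 23 minutes.
G is on the critical path; changing it to 1 makes that path 21 minutes.
That remains the longest chain; total 21 minutes.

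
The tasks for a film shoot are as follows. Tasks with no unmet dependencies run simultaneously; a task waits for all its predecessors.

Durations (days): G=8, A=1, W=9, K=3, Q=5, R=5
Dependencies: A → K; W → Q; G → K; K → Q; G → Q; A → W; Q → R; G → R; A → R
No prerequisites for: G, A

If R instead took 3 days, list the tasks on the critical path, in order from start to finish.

G, K, Q, R

Critical path before the change: G→K→Q→R = 8+3+5+5 = 21 giving 21 days.
Since R is critical, the -2 change carries straight to that chain (now 19 days).
That remains the longest chain; total 19 days.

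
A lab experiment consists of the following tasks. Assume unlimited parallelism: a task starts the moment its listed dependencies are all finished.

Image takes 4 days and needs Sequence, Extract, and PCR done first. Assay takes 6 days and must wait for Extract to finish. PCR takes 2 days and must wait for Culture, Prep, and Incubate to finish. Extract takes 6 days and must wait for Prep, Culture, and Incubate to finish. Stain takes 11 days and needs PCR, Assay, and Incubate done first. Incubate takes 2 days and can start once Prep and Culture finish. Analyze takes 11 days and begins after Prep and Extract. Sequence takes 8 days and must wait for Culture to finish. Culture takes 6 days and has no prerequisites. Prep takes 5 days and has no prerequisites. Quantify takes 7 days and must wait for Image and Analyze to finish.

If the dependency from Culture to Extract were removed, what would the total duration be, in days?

With the dependency in place, Culture→Incubate→Extract→Analyze→Quantify = 6+2+6+11+7 = 32 sets the finish at 32 days.
Dropping Culture→Extract doesn't change Extract's earliest start (8); another predecessor still binds.
New critical path: Culture→Incubate→Extract→Analyze→Quantify = 6+2+6+11+7 = 32 ⇒ 32 days.

32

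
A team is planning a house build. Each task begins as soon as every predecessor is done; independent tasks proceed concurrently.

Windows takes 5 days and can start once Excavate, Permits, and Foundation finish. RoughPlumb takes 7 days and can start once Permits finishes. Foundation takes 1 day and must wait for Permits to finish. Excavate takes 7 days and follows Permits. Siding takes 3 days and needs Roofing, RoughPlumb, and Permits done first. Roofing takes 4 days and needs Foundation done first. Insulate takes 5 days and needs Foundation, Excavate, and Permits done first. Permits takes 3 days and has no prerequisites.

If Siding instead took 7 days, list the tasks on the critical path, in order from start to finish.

Permits, RoughPlumb, Siding

Actual critical path: Permits→Excavate→Windows = 3+7+5 = 15 ⇒ 15 days.
Siding is off the critical path — its longest chain is 13 days, giving 2 of slack.
New critical path: Permits→RoughPlumb→Siding = 3+7+7 = 17 ⇒ 17 days.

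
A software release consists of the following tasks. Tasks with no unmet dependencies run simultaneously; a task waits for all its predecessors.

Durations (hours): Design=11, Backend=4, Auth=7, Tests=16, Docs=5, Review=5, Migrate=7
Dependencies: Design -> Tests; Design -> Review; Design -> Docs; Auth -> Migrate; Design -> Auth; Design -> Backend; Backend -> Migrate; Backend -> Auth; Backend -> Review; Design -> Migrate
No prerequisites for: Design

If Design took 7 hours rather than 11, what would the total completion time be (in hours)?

25

Critical path before the change: Design→Backend→Auth→Migrate = 11+4+7+7 = 29 giving 29 hours.
Since Design is critical, the -4 change carries straight to that chain (now 25 hours).
The critical path is still Design→Backend→Auth→Migrate; finish is now 25 hours.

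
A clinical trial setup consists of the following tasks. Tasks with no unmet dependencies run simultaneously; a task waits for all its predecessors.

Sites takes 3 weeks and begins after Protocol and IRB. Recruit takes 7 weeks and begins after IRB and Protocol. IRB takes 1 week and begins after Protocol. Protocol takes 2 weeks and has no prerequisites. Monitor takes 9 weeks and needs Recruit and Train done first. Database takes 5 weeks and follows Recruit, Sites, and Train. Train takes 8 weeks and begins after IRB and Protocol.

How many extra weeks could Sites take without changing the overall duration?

9

The longest chain is Protocol→IRB→Train→Monitor = 2+1+8+9 = 20; overall finish 20 weeks.
The longest chain containing Sites totals 11 weeks.
Slack of Sites = 12 − 3 = 9 weeks.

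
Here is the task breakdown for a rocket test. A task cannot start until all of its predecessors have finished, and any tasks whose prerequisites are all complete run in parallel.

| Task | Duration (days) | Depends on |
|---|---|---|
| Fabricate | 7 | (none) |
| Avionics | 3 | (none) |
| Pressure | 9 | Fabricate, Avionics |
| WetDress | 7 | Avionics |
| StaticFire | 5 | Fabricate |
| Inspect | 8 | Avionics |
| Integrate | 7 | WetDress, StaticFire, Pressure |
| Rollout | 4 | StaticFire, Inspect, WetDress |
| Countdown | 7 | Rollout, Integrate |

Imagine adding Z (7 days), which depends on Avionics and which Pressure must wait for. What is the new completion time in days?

Originally the schedule takes 30 days.
With Z inserted, Pressure now waits for max(Fabricate, Avionics, Z).
New critical path: Avionics→Z→Pressure→Integrate→Countdown = 3+7+9+7+7 = 33 ⇒ 33 days.

33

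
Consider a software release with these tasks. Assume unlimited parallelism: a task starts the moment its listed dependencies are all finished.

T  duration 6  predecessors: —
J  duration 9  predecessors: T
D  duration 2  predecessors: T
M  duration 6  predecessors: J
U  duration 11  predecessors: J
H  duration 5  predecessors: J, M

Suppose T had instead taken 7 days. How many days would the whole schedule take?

Actual critical path: T→J→M→H = 6+9+6+5 = 26 ⇒ 26 days.
Since T is critical, the +1 change carries straight to that chain (now 27 days).
That remains the longest chain; total 27 days.

27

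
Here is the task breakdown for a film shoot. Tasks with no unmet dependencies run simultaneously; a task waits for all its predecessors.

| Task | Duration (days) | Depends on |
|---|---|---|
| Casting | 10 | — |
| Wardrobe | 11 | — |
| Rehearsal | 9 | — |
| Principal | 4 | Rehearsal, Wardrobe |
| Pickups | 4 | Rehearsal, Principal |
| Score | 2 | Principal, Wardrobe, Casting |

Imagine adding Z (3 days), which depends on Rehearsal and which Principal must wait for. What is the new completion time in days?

20

Originally the job takes 19 days.
With Z inserted, Principal now waits for max(Rehearsal, Wardrobe, Z).
New critical path: Rehearsal→Z→Principal→Pickups = 9+3+4+4 = 20 ⇒ 20 days.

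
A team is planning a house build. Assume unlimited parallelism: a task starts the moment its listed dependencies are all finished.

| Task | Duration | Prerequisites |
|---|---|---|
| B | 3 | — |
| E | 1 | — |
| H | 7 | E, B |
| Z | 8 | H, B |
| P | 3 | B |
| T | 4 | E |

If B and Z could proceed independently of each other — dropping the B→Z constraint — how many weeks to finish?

18

Before: longest chain B→H→Z = 3+7+8 = 18, finish 18.
Dropping B→Z doesn't change Z's earliest start (10); another predecessor still binds.
After: B→H→Z = 3+7+8 = 18 → 18 weeks.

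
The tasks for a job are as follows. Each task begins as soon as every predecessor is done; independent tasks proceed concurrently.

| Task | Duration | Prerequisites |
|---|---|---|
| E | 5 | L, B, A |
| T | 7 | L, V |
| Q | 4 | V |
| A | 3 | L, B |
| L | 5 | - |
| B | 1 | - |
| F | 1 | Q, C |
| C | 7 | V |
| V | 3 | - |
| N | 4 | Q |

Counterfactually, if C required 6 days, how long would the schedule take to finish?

13

Baseline: L→A→E = 5+3+5 = 13 → 13 days.
C is off the critical path — its longest chain is 11 days, giving 2 of slack.
No other chain overtakes it, so the finish is 13 days.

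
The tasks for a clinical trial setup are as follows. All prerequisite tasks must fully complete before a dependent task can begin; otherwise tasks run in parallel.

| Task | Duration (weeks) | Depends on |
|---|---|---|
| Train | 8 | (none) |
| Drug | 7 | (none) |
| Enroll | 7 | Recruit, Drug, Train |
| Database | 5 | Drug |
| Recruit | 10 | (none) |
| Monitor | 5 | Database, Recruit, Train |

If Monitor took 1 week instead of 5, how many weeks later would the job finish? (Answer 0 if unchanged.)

Critical path before the change: Drug→Database→Monitor = 7+5+5 = 17 giving 17 weeks.
Monitor is on the critical path; changing it to 1 makes that path 13 weeks.
The binding chain switches to Recruit→Enroll = 10+7 = 17; finish 17 weeks.
Change in finish: 17 − 17 = +0 weeks.

0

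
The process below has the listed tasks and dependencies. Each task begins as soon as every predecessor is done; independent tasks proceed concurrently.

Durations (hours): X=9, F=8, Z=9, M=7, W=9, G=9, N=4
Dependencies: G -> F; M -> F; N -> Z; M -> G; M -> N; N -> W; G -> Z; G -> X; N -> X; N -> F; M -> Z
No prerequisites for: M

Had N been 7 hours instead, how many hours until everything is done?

25

Baseline: M→G→X = 7+9+9 = 25 → 25 hours.
The longest path through N is only 20 hours, so N has float 5.
No other chain overtakes it, so the finish is 25 hours.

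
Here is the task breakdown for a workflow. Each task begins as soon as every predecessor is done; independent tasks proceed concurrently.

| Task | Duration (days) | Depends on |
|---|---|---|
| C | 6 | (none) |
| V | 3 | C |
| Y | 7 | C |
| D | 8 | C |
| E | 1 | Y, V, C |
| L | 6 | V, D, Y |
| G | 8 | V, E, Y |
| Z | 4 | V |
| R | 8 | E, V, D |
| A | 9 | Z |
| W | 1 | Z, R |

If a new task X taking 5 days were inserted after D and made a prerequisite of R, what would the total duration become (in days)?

Originally the project takes 23 days.
With X inserted, R now waits for max(E, V, D, X).
New critical path: C→D→X→R→W = 6+8+5+8+1 = 28 ⇒ 28 days.

28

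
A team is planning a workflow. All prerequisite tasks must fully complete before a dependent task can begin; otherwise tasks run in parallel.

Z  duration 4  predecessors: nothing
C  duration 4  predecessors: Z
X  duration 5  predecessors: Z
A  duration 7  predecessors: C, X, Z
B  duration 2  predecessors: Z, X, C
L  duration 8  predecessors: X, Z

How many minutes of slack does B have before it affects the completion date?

6

Z→X→L = 4+5+8 = 17 sets the makespan at 17 minutes.
Longest path through B: 11 minutes (earliest finish 11, latest finish 17).
So B can slip 17 − 11 = 6 minutes.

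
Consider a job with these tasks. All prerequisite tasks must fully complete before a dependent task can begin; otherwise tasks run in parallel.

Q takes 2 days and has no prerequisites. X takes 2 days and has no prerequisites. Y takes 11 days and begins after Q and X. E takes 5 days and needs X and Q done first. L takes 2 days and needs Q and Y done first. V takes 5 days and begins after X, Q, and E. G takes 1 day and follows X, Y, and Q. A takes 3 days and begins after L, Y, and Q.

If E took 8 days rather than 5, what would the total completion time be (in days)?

Baseline: Q→Y→L→A = 2+11+2+3 = 18 → 18 days.
E is off the critical path — its longest chain is 12 days, giving 6 of slack.
The critical path is still Q→Y→L→A; finish is now 18 days.

18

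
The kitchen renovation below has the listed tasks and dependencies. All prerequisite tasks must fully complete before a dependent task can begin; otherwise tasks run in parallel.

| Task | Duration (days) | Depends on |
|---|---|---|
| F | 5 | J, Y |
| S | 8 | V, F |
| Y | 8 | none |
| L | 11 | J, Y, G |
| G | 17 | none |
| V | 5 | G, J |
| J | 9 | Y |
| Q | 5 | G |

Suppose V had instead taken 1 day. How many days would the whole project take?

30

Critical path before the change: G→V→S = 17+5+8 = 30 giving 30 days.
V lies on that path, so at 1 day the path becomes 26 days.
New critical path: Y→J→F→S = 8+9+5+8 = 30 ⇒ 30 days.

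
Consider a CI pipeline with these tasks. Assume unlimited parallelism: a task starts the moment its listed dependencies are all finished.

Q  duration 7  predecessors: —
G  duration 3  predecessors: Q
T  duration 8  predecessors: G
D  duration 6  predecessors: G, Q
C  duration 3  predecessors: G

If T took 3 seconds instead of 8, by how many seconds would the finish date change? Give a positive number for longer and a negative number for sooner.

The binding path is Q→G→T = 7+3+8 = 18; finish at 18 seconds.
T lies on that path, so at 3 seconds the path becomes 13 seconds.
The binding chain switches to Q→G→D = 7+3+6 = 16; finish 16 seconds.
Change in finish: 16 − 18 = -2 seconds.

-2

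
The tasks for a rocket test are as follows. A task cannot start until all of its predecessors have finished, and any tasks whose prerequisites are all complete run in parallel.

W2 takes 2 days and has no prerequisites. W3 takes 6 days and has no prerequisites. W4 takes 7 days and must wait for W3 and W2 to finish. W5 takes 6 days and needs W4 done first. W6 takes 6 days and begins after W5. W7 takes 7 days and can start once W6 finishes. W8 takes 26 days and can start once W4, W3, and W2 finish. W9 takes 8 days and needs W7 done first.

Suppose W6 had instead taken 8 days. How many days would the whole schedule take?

42

Actual critical path: W3→W4→W5→W6→W7→W9 = 6+7+6+6+7+8 = 40 ⇒ 40 days.
W6 lies on that path, so at 8 days the path becomes 42 days.
No other chain overtakes it, so the finish is 42 days.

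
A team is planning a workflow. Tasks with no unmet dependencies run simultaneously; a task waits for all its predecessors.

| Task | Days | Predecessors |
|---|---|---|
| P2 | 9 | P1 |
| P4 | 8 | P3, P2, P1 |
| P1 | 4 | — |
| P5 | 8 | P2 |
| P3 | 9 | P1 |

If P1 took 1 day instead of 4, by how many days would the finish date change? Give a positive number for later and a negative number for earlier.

-3

The binding path is P1→P2→P4 = 4+9+8 = 21; finish at 21 days.
P1 is on the critical path; changing it to 1 makes that path 18 days.
That remains the longest chain; total 18 days.
Change in finish: 18 − 21 = -3 days.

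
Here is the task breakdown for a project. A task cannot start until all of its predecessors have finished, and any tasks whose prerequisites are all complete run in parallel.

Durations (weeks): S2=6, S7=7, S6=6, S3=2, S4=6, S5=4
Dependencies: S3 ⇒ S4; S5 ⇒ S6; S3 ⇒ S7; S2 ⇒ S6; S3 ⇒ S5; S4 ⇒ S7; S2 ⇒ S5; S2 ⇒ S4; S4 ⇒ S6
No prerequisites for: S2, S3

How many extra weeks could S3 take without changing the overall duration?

4

The longest chain is S2→S4→S7 = 6+6+7 = 19; overall finish 19 weeks.
The longest chain containing S3 totals 15 weeks.
Slack of S3 = 4 − 0 = 4 weeks.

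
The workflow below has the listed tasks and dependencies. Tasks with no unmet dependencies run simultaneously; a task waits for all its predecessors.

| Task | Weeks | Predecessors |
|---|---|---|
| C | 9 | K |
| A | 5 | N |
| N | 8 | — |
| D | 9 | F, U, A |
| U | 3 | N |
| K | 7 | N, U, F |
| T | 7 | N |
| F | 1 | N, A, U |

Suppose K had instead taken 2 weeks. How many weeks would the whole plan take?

25

As given, the longest chain is N→A→F→K→C = 8+5+1+7+9 = 30, so the finish is 30 weeks.
K lies on that path, so at 2 weeks the path becomes 25 weeks.
No other chain overtakes it, so the finish is 25 weeks.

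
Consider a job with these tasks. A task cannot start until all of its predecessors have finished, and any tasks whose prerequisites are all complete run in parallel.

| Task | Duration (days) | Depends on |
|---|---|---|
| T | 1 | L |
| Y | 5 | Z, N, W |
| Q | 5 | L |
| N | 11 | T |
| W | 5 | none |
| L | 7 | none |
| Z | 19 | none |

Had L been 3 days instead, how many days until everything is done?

24

The binding path is L→T→N→Y = 7+1+11+5 = 24; finish at 24 days.
Since L is critical, the -4 change carries straight to that chain (now 20 days).
The binding chain switches to Z→Y = 19+5 = 24; finish 24 days.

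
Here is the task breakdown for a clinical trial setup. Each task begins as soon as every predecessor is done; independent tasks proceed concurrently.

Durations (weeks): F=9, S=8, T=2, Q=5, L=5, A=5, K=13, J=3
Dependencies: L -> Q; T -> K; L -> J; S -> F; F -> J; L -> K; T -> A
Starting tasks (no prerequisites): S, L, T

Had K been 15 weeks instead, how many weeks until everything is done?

20

Critical path before the change: S→F→J = 8+9+3 = 20 giving 20 weeks.
The longest path through K is only 18 weeks, so K has float 2.
No other chain overtakes it, so the finish is 20 weeks.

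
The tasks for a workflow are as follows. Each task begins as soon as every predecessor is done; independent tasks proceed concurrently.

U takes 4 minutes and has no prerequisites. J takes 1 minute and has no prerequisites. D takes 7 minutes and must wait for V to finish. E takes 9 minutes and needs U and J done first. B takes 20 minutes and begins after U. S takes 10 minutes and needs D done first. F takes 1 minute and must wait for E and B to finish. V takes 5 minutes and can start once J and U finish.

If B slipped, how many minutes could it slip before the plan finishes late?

Critical path: U→V→D→S = 4+5+7+10 = 26, so the finish is 26 minutes.
B finishes as early as 24 and must finish by 25.
So B can slip 25 − 24 = 1 minute.

1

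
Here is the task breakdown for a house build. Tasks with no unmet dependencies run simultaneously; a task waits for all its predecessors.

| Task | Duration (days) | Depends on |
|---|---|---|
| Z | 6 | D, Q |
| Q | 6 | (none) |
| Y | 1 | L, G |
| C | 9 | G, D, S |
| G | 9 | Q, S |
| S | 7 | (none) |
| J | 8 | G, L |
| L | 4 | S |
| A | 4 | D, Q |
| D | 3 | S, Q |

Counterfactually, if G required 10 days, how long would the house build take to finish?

26

The binding path is S→G→C = 7+9+9 = 25; finish at 25 days.
Since G is critical, the +1 change carries straight to that chain (now 26 days).
The critical path is still S→G→C; finish is now 26 days.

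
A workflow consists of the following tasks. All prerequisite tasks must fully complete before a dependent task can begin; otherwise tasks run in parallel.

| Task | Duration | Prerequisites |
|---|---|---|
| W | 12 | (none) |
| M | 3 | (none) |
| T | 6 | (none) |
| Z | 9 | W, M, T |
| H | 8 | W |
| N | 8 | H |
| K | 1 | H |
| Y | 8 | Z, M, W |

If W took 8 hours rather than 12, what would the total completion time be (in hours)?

Baseline: W→Z→Y = 12+9+8 = 29 → 29 hours.
Since W is critical, the -4 change carries straight to that chain (now 25 hours).
No other chain overtakes it, so the finish is 25 hours.

25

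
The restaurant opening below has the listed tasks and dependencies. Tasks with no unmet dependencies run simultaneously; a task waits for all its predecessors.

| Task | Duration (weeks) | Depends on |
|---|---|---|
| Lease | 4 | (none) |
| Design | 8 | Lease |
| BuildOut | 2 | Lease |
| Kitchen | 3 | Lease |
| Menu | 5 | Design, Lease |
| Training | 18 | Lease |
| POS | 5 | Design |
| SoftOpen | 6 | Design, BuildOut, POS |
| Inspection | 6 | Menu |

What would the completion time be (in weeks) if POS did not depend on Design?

23

Before: longest chain Lease→Design→Menu→Inspection = 4+8+5+6 = 23, finish 23.
Without Design→POS, POS's earliest start moves from 12 to 0.
The longest chain is now Lease→Design→Menu→Inspection = 4+8+5+6 = 23, so the job takes 23 weeks.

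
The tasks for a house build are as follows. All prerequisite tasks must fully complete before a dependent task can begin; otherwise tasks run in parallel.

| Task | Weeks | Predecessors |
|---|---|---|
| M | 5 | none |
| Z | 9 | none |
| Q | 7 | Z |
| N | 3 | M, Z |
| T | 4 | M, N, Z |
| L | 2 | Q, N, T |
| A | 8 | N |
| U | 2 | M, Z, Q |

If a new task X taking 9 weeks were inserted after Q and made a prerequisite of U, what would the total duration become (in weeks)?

Originally the house build takes 20 weeks.
With X inserted, U now waits for max(M, Z, Q, X).
New critical path: Z→Q→X→U = 9+7+9+2 = 27 ⇒ 27 weeks.

27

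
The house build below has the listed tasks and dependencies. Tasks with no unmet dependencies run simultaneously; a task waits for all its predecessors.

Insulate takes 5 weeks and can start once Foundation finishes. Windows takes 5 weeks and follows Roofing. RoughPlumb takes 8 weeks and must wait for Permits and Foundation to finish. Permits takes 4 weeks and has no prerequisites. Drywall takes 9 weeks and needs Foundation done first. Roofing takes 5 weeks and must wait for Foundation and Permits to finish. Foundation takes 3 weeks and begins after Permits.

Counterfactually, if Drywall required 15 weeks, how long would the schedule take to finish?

Baseline: Permits→Foundation→Roofing→Windows = 4+3+5+5 = 17 → 17 weeks.
Drywall is off the critical path — its longest chain is 16 weeks, giving 1 of slack.
Now Permits→Foundation→Drywall = 4+3+15 = 22 is longest, so the finish becomes 22 weeks.

22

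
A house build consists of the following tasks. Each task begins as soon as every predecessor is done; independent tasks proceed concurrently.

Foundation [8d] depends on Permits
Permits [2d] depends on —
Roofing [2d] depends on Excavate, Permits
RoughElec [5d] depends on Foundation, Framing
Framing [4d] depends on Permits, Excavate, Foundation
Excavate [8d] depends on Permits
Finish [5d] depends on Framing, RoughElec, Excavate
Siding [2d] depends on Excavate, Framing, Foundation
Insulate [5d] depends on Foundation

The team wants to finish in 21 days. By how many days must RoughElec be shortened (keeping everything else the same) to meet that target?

3

Current finish: 24 days; target: 21.
RoughElec is on every critical path, so each day cut from RoughElec cuts the finish by one (this holds down to a finish of 20).
Need 24 − 21 = 3 days off RoughElec → RoughElec becomes 2 days, finish becomes 21.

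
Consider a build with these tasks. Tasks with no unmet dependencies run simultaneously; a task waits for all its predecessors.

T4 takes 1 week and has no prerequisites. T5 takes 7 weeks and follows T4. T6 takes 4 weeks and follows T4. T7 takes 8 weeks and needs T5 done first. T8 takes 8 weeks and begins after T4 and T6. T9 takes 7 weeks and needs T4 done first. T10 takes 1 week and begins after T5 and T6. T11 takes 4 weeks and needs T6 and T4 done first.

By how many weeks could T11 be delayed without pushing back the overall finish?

Critical path: T4→T5→T7 = 1+7+8 = 16, so the finish is 16 weeks.
The longest chain containing T11 totals 9 weeks.
Slack of T11 = 12 − 5 = 7 weeks.

7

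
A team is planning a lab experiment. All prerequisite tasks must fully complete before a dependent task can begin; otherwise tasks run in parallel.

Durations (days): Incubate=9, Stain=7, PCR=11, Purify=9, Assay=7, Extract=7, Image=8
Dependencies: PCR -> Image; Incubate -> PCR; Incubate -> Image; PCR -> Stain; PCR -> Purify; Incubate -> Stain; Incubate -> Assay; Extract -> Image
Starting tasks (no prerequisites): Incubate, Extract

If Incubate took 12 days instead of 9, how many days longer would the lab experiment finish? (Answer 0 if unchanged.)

As given, the longest chain is Incubate→PCR→Purify = 9+11+9 = 29, so the finish is 29 days.
Since Incubate is critical, the +3 change carries straight to that chain (now 32 days).
The critical path is still Incubate→PCR→Purify; finish is now 32 days.
Change in finish: 32 − 29 = +3 days.

3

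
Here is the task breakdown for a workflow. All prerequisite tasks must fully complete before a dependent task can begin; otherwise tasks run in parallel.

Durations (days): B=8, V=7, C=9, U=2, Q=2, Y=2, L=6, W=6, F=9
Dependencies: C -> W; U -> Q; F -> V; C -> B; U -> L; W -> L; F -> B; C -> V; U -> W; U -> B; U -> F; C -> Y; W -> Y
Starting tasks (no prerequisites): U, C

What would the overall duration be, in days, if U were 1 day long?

As given, the longest chain is C→W→L = 9+6+6 = 21, so the finish is 21 days.
U is off the critical path — its longest chain is 19 days, giving 2 of slack.
That remains the longest chain; total 21 days.

21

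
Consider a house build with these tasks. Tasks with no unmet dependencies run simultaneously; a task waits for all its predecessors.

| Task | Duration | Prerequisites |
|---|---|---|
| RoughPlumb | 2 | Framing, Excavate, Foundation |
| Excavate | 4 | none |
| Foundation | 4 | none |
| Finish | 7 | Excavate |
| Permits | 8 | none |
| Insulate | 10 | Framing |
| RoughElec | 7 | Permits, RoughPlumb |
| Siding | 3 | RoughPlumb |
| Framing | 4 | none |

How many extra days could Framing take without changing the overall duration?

1

Critical path: Permits→RoughElec = 8+7 = 15, so the finish is 15 days.
The longest chain containing Framing totals 14 days.
Float = 15 − 14 = 1.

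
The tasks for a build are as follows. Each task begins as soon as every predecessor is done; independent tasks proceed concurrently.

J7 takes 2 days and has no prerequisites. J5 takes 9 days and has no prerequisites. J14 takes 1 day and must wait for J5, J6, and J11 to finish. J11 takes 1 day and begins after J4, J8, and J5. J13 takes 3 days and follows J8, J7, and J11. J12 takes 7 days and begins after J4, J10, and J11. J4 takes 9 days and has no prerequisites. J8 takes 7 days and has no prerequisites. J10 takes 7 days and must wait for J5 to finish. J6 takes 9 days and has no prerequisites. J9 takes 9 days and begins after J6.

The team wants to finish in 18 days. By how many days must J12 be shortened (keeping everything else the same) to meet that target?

Current finish: 23 days; target: 18.
J12 is on every critical path, so each day cut from J12 cuts the finish by one (this holds down to a finish of 18).
Need 23 − 18 = 5 days off J12 → J12 becomes 2 days, finish becomes 18.

5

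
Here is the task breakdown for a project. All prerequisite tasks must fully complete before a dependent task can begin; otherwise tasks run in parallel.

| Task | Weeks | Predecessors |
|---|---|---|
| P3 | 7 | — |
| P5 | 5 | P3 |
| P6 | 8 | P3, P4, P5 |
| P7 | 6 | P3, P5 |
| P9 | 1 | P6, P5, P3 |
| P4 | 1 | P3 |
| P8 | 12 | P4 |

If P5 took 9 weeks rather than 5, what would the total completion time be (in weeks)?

25

Baseline: P3→P5→P6→P9 = 7+5+8+1 = 21 → 21 weeks.
P5 lies on that path, so at 9 weeks the path becomes 25 weeks.
That remains the longest chain; total 25 weeks.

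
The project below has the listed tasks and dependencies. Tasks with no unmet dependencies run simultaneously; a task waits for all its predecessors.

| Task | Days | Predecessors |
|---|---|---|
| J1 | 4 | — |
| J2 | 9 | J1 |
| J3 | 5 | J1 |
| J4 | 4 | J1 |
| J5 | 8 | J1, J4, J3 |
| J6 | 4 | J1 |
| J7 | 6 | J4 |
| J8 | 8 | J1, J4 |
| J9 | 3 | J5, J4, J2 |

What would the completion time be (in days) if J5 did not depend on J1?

20

Original critical path: J1→J3→J5→J9 = 4+5+8+3 = 20 ⇒ 20 days.
Dropping J1→J5 doesn't change J5's earliest start (9); another predecessor still binds.
The longest chain is now J1→J3→J5→J9 = 4+5+8+3 = 20, so the project takes 20 days.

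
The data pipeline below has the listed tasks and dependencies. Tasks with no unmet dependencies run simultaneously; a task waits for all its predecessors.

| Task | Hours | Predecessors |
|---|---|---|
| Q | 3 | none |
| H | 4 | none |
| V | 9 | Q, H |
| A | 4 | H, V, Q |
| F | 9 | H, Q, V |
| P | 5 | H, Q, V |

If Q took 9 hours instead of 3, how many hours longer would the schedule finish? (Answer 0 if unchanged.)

5

The binding path is H→V→F = 4+9+9 = 22; finish at 22 hours.
The longest path through Q is only 21 hours, so Q has float 1.
New critical path: Q→V→F = 9+9+9 = 27 ⇒ 27 hours.
Change in finish: 27 − 22 = +5 hours.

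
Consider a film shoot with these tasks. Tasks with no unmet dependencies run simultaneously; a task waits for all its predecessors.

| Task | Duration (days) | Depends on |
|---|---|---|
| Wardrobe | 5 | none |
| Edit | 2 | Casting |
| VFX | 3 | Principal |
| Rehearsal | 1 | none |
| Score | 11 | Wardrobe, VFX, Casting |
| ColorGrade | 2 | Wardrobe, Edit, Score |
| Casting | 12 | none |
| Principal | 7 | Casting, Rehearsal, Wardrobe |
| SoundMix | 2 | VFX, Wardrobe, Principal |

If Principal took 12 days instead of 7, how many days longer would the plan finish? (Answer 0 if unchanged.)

5

Critical path before the change: Casting→Principal→VFX→Score→ColorGrade = 12+7+3+11+2 = 35 giving 35 days.
Since Principal is critical, the +5 change carries straight to that chain (now 40 days).
The critical path is still Casting→Principal→VFX→Score→ColorGrade; finish is now 40 days.
Change in finish: 40 − 35 = +5 days.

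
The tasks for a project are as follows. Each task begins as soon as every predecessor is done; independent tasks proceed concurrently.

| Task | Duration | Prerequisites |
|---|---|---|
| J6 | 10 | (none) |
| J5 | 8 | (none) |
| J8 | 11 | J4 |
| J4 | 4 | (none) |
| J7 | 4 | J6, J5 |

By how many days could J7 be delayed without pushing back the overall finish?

1

J4→J8 = 4+11 = 15 sets the makespan at 15 days.
J7 finishes as early as 14 and must finish by 15.
Float = 15 − 14 = 1.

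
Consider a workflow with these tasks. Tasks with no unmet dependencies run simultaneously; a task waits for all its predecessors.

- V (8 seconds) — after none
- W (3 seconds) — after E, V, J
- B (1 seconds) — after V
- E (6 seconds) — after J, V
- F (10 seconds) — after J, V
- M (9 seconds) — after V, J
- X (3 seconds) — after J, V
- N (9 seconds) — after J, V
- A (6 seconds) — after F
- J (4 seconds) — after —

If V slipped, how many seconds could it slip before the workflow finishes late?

0

Critical path: V→F→A = 8+10+6 = 24, so the finish is 24 seconds.
V finishes as early as 8 and must finish by 8.
Slack of V = 0 − 0 = 0 seconds.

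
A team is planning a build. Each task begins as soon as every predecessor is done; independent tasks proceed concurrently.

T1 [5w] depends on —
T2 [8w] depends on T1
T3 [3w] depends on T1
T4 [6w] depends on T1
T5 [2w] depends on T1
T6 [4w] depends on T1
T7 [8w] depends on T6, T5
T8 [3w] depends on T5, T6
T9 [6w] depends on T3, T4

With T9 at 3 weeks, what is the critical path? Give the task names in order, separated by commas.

Actual critical path: T1→T4→T9 = 5+6+6 = 17 ⇒ 17 weeks.
T9 is on the critical path; changing it to 3 makes that path 14 weeks.
The binding chain switches to T1→T6→T7 = 5+4+8 = 17; finish 17 weeks.

T1, T6, T7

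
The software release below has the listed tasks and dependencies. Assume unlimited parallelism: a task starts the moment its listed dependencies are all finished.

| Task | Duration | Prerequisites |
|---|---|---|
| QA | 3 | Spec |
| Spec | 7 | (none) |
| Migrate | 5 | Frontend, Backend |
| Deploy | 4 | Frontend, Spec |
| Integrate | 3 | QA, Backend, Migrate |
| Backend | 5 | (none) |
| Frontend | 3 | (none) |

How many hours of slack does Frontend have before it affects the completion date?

Spec→QA→Integrate = 7+3+3 = 13 sets the makespan at 13 hours.
Longest path through Frontend: 11 hours (earliest finish 3, latest finish 5).
So Frontend can slip 5 − 3 = 2 hours.

2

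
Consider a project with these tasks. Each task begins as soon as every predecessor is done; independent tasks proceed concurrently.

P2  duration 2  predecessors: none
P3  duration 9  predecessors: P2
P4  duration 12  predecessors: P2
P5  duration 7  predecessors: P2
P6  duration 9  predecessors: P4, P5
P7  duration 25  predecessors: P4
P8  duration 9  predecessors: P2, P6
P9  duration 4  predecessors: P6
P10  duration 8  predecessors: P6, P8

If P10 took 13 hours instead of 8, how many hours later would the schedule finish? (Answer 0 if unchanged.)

5

Actual critical path: P2→P4→P6→P8→P10 = 2+12+9+9+8 = 40 ⇒ 40 hours.
Since P10 is critical, the +5 change carries straight to that chain (now 45 hours).
No other chain overtakes it, so the finish is 45 hours.
Change in finish: 45 − 40 = +5 hours.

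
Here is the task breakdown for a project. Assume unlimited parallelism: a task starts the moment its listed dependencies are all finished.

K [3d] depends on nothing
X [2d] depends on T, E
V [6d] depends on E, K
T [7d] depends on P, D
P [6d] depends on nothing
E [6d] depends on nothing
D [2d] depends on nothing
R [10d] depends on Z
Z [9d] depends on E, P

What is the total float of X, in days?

10

Critical path: P→Z→R = 6+9+10 = 25, so the finish is 25 days.
Longest path through X: 15 days (earliest finish 15, latest finish 25).
Float = 25 − 15 = 10.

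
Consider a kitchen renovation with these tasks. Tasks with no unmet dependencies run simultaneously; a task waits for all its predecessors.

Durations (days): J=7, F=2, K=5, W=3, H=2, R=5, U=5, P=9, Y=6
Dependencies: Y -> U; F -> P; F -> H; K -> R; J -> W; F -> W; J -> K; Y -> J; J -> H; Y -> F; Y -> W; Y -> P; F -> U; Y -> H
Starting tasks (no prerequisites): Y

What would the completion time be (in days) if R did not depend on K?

Original critical path: Y→J→K→R = 6+7+5+5 = 23 ⇒ 23 days.
Without K→R, R's earliest start moves from 18 to 0.
New critical path: Y→J→K = 6+7+5 = 18 ⇒ 18 days.

18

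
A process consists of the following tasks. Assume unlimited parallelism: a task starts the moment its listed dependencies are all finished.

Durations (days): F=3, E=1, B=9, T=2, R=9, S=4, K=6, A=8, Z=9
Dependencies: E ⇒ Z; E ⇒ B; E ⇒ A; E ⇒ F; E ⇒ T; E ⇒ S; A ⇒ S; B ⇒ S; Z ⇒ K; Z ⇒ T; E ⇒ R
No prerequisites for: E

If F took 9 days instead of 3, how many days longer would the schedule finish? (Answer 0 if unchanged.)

The binding path is E→Z→K = 1+9+6 = 16; finish at 16 days.
F is off the critical path — its longest chain is 4 days, giving 12 of slack.
That remains the longest chain; total 16 days.
Change in finish: 16 − 16 = +0 days.

0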